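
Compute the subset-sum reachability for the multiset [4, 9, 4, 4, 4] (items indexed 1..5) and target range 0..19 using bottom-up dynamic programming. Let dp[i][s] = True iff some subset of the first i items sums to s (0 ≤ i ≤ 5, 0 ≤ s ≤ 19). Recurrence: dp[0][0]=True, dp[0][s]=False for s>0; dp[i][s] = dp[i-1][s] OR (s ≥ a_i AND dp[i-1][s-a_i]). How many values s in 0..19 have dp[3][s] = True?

6

i\s   0   1   2   3   4   5   6   7   8   9  10  11  12  13  14  15  16  17  18  19
  0   T   F   F   F   F   F   F   F   F   F   F   F   F   F   F   F   F   F   F   F
  1   T   F   F   F   T   F   F   F   F   F   F   F   F   F   F   F   F   F   F   F
  2   T   F   F   F   T   F   F   F   F   T   F   F   F   T   F   F   F   F   F   F
  3   T   F   F   F   T   F   F   F   T   T   F   F   F   T   F   F   F   T   F   F
  4   T   F   F   F   T   F   F   F   T   T   F   F   T   T   F   F   F   T   F   F
  5   T   F   F   F   T   F   F   F   T   T   F   F   T   T   F   F   T   T   F   F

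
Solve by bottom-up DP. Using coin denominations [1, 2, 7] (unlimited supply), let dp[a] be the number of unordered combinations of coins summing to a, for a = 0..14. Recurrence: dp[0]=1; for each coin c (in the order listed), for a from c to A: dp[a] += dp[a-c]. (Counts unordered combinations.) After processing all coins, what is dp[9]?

after  coin     0     1     2     3     4     5     6     7     8     9    10    11    12    13    14
          1     1     1     1     1     1     1     1     1     1     1     1     1     1     1     1
          2     1     1     2     2     3     3     4     4     5     5     6     6     7     7     8
          7     1     1     2     2     3     3     4     5     6     7     8     9    10    11    13

7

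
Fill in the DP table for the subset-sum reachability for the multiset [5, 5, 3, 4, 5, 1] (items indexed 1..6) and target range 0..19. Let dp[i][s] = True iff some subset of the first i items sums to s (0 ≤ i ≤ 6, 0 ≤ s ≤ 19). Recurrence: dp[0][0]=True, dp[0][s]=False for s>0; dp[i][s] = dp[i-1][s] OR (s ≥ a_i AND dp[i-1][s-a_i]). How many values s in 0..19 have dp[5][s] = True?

15

i\s   0   1   2   3   4   5   6   7   8   9  10  11  12  13  14  15  16  17  18  19
  0   T   F   F   F   F   F   F   F   F   F   F   F   F   F   F   F   F   F   F   F
  1   T   F   F   F   F   T   F   F   F   F   F   F   F   F   F   F   F   F   F   F
  2   T   F   F   F   F   T   F   F   F   F   T   F   F   F   F   F   F   F   F   F
  3   T   F   F   T   F   T   F   F   T   F   T   F   F   T   F   F   F   F   F   F
  4   T   F   F   T   T   T   F   T   T   T   T   F   T   T   T   F   F   T   F   F
  5   T   F   F   T   T   T   F   T   T   T   T   F   T   T   T   T   F   T   T   T
  6   T   T   F   T   T   T   T   T   T   T   T   T   T   T   T   T   T   T   T   T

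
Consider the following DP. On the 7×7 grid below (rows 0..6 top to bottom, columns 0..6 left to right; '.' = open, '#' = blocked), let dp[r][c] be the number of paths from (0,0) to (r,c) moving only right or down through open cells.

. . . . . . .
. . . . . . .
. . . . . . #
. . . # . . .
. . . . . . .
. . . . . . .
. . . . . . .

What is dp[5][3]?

36

r\c   0   1   2   3   4   5   6
  0   1   1   1   1   1   1   1
  1   1   2   3   4   5   6   7
  2   1   3   6  10  15  21   0
  3   1   4  10   0  15  36  36
  4   1   5  15  15  30  66 102
  5   1   6  21  36  66 132 234
  6   1   7  28  64 130 262 496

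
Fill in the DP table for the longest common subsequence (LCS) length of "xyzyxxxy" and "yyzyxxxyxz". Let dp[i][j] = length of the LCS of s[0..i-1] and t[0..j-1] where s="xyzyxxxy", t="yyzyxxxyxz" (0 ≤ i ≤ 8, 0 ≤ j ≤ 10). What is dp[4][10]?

   ''  y  y  z  y  x  x  x  y  x  z
''  0  0  0  0  0  0  0  0  0  0  0
 x  0  0  0  0  0  1  1  1  1  1  1
 y  0  1  1  1  1  1  1  1  2  2  2
 z  0  1  1  2  2  2  2  2  2  2  3
 y  0  1  2  2  3  3  3  3  3  3  3
 x  0  1  2  2  3  4  4  4  4  4  4
 x  0  1  2  2  3  4  5  5  5  5  5
 x  0  1  2  2  3  4  5  6  6  6  6
 y  0  1  2  2  3  4  5  6  7  7  7

3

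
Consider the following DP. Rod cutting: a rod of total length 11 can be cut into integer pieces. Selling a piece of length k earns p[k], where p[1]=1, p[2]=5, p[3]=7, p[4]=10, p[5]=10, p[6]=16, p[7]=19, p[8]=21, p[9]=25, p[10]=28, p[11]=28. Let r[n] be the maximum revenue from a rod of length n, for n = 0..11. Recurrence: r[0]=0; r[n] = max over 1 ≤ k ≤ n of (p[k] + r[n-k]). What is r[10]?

28

   n    0    1    2    3    4    5    6    7    8    9   10   11
r[n]    0    1    5    7   10   12   16   19   21   25   28   30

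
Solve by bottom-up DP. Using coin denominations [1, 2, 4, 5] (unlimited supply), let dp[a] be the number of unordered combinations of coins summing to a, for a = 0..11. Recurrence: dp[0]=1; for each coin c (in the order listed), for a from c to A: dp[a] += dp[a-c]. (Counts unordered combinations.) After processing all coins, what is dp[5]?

after  coin     0     1     2     3     4     5     6     7     8     9    10    11
          1     1     1     1     1     1     1     1     1     1     1     1     1
          2     1     1     2     2     3     3     4     4     5     5     6     6
          4     1     1     2     2     4     4     6     6     9     9    12    12
          5     1     1     2     2     4     5     7     8    11    13    17    19

5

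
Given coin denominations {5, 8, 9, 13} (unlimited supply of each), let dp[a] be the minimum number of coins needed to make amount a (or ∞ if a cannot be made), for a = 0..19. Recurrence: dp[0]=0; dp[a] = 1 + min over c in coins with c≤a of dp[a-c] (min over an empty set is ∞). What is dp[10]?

 a  0  1  2  3  4  5  6  7  8  9 10 11 12 13 14 15 16 17 18 19
dp  0  -  -  -  -  1  -  -  1  1  2  -  -  1  2  3  2  2  2  3
(- denotes ∞ / unreachable)

2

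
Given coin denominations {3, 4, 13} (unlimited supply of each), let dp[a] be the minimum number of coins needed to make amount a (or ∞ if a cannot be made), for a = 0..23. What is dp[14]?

 a  0  1  2  3  4  5  6  7  8  9 10 11 12 13 14 15 16 17 18 19 20 21 22 23
dp  0  -  -  1  1  -  2  2  2  3  3  3  3  1  4  4  2  2  5  3  3  3  4  4
(- denotes ∞ / unreachable)

4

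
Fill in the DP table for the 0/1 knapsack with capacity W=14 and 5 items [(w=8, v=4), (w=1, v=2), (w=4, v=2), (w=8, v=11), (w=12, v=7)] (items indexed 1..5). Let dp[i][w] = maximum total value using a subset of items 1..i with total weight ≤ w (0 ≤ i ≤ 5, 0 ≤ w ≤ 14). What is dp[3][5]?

i\w   0   1   2   3   4   5   6   7   8   9  10  11  12  13  14
  0   0   0   0   0   0   0   0   0   0   0   0   0   0   0   0
  1   0   0   0   0   0   0   0   0   4   4   4   4   4   4   4
  2   0   2   2   2   2   2   2   2   4   6   6   6   6   6   6
  3   0   2   2   2   2   4   4   4   4   6   6   6   6   8   8
  4   0   2   2   2   2   4   4   4  11  13  13  13  13  15  15
  5   0   2   2   2   2   4   4   4  11  13  13  13  13  15  15

4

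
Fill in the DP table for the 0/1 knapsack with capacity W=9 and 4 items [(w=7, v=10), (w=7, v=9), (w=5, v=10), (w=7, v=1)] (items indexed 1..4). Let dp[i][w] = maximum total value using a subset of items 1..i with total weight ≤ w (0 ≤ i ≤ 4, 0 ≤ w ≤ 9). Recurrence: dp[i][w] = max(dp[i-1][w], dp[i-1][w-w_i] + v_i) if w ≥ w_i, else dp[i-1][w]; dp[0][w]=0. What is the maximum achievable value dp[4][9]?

10

i\w   0   1   2   3   4   5   6   7   8   9
  0   0   0   0   0   0   0   0   0   0   0
  1   0   0   0   0   0   0   0  10  10  10
  2   0   0   0   0   0   0   0  10  10  10
  3   0   0   0   0   0  10  10  10  10  10
  4   0   0   0   0   0  10  10  10  10  10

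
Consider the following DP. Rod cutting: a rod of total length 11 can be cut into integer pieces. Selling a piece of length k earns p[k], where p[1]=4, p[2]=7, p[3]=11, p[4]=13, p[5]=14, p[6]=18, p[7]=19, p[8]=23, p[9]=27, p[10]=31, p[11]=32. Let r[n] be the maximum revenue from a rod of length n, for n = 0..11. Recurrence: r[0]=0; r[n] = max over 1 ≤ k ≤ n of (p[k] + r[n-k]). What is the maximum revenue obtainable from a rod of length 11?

   n    0    1    2    3    4    5    6    7    8    9   10   11
r[n]    0    4    8   12   16   20   24   28   32   36   40   44

44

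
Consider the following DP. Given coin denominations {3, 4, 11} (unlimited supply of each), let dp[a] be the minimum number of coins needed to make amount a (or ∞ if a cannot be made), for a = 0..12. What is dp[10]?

3

 a  0  1  2  3  4  5  6  7  8  9 10 11 12
dp  0  -  -  1  1  -  2  2  2  3  3  1  3
(- denotes ∞ / unreachable)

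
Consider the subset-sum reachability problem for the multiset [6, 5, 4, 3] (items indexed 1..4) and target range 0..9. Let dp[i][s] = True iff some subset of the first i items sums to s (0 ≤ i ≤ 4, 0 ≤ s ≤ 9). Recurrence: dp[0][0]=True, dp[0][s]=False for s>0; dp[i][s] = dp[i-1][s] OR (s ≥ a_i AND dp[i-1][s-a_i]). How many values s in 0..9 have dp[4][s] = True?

8

i\s   0   1   2   3   4   5   6   7   8   9
  0   T   F   F   F   F   F   F   F   F   F
  1   T   F   F   F   F   F   T   F   F   F
  2   T   F   F   F   F   T   T   F   F   F
  3   T   F   F   F   T   T   T   F   F   T
  4   T   F   F   T   T   T   T   T   T   T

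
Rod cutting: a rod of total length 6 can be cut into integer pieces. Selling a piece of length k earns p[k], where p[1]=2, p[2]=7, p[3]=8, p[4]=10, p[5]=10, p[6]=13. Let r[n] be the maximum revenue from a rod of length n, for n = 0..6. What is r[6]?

21

   n    0    1    2    3    4    5    6
r[n]    0    2    7    9   14   16   21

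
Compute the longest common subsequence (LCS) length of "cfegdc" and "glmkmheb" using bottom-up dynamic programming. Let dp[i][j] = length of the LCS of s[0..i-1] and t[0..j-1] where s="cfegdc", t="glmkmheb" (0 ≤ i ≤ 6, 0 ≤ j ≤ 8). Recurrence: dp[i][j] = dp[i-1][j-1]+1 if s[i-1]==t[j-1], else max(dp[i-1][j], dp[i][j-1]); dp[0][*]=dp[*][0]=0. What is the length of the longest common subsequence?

   ''  g  l  m  k  m  h  e  b
''  0  0  0  0  0  0  0  0  0
 c  0  0  0  0  0  0  0  0  0
 f  0  0  0  0  0  0  0  0  0
 e  0  0  0  0  0  0  0  1  1
 g  0  1  1  1  1  1  1  1  1
 d  0  1  1  1  1  1  1  1  1
 c  0  1  1  1  1  1  1  1  1

1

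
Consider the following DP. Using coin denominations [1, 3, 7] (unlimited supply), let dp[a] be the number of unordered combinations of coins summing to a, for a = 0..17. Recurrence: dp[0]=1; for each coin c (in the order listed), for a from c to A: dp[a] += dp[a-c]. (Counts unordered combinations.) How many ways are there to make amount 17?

after  coin     0     1     2     3     4     5     6     7     8     9    10    11    12    13    14    15    16    17
          1     1     1     1     1     1     1     1     1     1     1     1     1     1     1     1     1     1     1
          3     1     1     1     2     2     2     3     3     3     4     4     4     5     5     5     6     6     6
          7     1     1     1     2     2     2     3     4     4     5     6     6     7     8     9    10    11    12

12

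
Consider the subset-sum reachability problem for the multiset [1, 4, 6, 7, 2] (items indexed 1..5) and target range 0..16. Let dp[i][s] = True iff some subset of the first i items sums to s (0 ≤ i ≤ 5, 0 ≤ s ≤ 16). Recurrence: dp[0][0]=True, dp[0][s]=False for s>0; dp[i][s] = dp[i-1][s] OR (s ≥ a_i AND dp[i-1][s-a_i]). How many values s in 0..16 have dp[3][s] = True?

i\s   0   1   2   3   4   5   6   7   8   9  10  11  12  13  14  15  16
  0   T   F   F   F   F   F   F   F   F   F   F   F   F   F   F   F   F
  1   T   T   F   F   F   F   F   F   F   F   F   F   F   F   F   F   F
  2   T   T   F   F   T   T   F   F   F   F   F   F   F   F   F   F   F
  3   T   T   F   F   T   T   T   T   F   F   T   T   F   F   F   F   F
  4   T   T   F   F   T   T   T   T   T   F   T   T   T   T   T   F   F
  5   T   T   T   T   T   T   T   T   T   T   T   T   T   T   T   T   T

8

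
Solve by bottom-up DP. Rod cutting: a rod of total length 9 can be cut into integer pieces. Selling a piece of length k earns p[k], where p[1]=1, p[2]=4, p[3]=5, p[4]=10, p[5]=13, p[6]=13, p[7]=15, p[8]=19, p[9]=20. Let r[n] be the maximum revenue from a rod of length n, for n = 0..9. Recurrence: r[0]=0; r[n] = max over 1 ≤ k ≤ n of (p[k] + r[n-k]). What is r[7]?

   n    0    1    2    3    4    5    6    7    8    9
r[n]    0    1    4    5   10   13   14   17   20   23

17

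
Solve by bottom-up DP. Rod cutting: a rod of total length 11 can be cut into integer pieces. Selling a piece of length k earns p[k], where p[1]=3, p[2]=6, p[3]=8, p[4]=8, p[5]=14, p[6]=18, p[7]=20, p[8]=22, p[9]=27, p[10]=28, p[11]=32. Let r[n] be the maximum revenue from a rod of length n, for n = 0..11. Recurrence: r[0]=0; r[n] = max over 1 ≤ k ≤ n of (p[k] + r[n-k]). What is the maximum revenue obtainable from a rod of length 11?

33

   n    0    1    2    3    4    5    6    7    8    9   10   11
r[n]    0    3    6    9   12   15   18   21   24   27   30   33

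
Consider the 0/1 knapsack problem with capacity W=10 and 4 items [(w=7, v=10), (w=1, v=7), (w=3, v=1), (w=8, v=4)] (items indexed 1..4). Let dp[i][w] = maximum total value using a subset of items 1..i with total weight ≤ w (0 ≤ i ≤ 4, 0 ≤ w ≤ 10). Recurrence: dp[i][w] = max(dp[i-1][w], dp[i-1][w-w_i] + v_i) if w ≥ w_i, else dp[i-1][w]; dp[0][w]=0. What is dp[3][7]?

10

i\w   0   1   2   3   4   5   6   7   8   9  10
  0   0   0   0   0   0   0   0   0   0   0   0
  1   0   0   0   0   0   0   0  10  10  10  10
  2   0   7   7   7   7   7   7  10  17  17  17
  3   0   7   7   7   8   8   8  10  17  17  17
  4   0   7   7   7   8   8   8  10  17  17  17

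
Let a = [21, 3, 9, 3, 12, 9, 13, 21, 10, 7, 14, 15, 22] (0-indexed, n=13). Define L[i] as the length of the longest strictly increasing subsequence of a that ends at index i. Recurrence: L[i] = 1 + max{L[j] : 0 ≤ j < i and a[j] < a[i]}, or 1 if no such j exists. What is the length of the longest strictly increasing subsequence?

7

   i    0    1    2    3    4    5    6    7    8    9   10   11   12
a[i]   21    3    9    3   12    9   13   21   10    7   14   15   22
L[i]    1    1    2    1    3    2    4    5    3    2    5    6    7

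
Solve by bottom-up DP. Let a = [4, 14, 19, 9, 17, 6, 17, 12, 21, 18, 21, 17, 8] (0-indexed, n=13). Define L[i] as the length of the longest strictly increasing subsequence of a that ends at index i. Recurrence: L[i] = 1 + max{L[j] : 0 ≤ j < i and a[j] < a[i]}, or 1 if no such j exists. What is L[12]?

3

   i    0    1    2    3    4    5    6    7    8    9   10   11   12
a[i]    4   14   19    9   17    6   17   12   21   18   21   17    8
L[i]    1    2    3    2    3    2    3    3    4    4    5    4    3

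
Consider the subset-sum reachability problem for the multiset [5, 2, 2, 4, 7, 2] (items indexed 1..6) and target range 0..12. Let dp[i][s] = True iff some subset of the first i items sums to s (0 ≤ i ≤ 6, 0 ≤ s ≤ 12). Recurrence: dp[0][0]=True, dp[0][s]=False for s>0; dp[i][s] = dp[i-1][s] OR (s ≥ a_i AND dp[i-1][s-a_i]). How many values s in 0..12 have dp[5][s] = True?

i\s   0   1   2   3   4   5   6   7   8   9  10  11  12
  0   T   F   F   F   F   F   F   F   F   F   F   F   F
  1   T   F   F   F   F   T   F   F   F   F   F   F   F
  2   T   F   T   F   F   T   F   T   F   F   F   F   F
  3   T   F   T   F   T   T   F   T   F   T   F   F   F
  4   T   F   T   F   T   T   T   T   T   T   F   T   F
  5   T   F   T   F   T   T   T   T   T   T   F   T   T
  6   T   F   T   F   T   T   T   T   T   T   T   T   T

10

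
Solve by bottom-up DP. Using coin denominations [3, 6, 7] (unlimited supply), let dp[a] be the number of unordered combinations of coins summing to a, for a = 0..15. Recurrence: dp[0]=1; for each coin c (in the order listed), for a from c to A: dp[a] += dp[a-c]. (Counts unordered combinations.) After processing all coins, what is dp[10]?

1

after  coin     0     1     2     3     4     5     6     7     8     9    10    11    12    13    14    15
          3     1     0     0     1     0     0     1     0     0     1     0     0     1     0     0     1
          6     1     0     0     1     0     0     2     0     0     2     0     0     3     0     0     3
          7     1     0     0     1     0     0     2     1     0     2     1     0     3     2     1     3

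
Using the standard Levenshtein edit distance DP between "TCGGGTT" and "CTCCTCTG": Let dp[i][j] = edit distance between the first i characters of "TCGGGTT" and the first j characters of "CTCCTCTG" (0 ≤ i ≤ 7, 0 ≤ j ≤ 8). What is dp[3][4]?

   ''  C  T  C  C  T  C  T  G
''  0  1  2  3  4  5  6  7  8
 T  1  1  1  2  3  4  5  6  7
 C  2  1  2  1  2  3  4  5  6
 G  3  2  2  2  2  3  4  5  5
 G  4  3  3  3  3  3  4  5  5
 G  5  4  4  4  4  4  4  5  5
 T  6  5  4  5  5  4  5  4  5
 T  7  6  5  5  6  5  5  5  5

2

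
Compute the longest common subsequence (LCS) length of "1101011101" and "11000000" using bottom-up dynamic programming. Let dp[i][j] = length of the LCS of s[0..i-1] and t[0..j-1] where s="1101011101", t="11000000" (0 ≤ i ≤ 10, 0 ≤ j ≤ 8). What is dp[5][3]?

   ''  1  1  0  0  0  0  0  0
''  0  0  0  0  0  0  0  0  0
 1  0  1  1  1  1  1  1  1  1
 1  0  1  2  2  2  2  2  2  2
 0  0  1  2  3  3  3  3  3  3
 1  0  1  2  3  3  3  3  3  3
 0  0  1  2  3  4  4  4  4  4
 1  0  1  2  3  4  4  4  4  4
 1  0  1  2  3  4  4  4  4  4
 1  0  1  2  3  4  4  4  4  4
 0  0  1  2  3  4  5  5  5  5
 1  0  1  2  3  4  5  5  5  5

3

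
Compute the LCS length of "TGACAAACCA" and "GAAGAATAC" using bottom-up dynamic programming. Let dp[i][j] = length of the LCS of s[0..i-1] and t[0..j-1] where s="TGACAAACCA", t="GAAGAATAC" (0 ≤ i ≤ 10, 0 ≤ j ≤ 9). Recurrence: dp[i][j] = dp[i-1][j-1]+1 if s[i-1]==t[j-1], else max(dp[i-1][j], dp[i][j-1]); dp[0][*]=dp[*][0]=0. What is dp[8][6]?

   ''  G  A  A  G  A  A  T  A  C
''  0  0  0  0  0  0  0  0  0  0
 T  0  0  0  0  0  0  0  1  1  1
 G  0  1  1  1  1  1  1  1  1  1
 A  0  1  2  2  2  2  2  2  2  2
 C  0  1  2  2  2  2  2  2  2  3
 A  0  1  2  3  3  3  3  3  3  3
 A  0  1  2  3  3  4  4  4  4  4
 A  0  1  2  3  3  4  5  5  5  5
 C  0  1  2  3  3  4  5  5  5  6
 C  0  1  2  3  3  4  5  5  5  6
 A  0  1  2  3  3  4  5  5  6  6

5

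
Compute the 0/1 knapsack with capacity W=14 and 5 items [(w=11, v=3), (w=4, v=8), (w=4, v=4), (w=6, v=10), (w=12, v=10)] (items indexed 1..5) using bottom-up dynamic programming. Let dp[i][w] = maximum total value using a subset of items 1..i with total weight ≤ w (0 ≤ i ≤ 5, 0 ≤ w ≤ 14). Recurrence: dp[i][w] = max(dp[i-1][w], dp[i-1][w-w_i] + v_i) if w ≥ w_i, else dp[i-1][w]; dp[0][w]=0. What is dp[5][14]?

22

i\w   0   1   2   3   4   5   6   7   8   9  10  11  12  13  14
  0   0   0   0   0   0   0   0   0   0   0   0   0   0   0   0
  1   0   0   0   0   0   0   0   0   0   0   0   3   3   3   3
  2   0   0   0   0   8   8   8   8   8   8   8   8   8   8   8
  3   0   0   0   0   8   8   8   8  12  12  12  12  12  12  12
  4   0   0   0   0   8   8  10  10  12  12  18  18  18  18  22
  5   0   0   0   0   8   8  10  10  12  12  18  18  18  18  22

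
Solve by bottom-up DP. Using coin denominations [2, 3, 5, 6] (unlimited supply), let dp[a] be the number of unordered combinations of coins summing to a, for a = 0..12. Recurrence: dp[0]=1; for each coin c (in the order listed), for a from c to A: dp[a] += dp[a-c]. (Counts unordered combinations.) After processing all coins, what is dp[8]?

4

after  coin     0     1     2     3     4     5     6     7     8     9    10    11    12
          2     1     0     1     0     1     0     1     0     1     0     1     0     1
          3     1     0     1     1     1     1     2     1     2     2     2     2     3
          5     1     0     1     1     1     2     2     2     3     3     4     4     5
          6     1     0     1     1     1     2     3     2     4     4     5     6     8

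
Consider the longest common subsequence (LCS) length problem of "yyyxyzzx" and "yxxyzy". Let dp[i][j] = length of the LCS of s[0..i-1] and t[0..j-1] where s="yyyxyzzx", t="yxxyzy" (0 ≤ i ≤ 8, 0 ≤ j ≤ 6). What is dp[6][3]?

2

   ''  y  x  x  y  z  y
''  0  0  0  0  0  0  0
 y  0  1  1  1  1  1  1
 y  0  1  1  1  2  2  2
 y  0  1  1  1  2  2  3
 x  0  1  2  2  2  2  3
 y  0  1  2  2  3  3  3
 z  0  1  2  2  3  4  4
 z  0  1  2  2  3  4  4
 x  0  1  2  3  3  4  4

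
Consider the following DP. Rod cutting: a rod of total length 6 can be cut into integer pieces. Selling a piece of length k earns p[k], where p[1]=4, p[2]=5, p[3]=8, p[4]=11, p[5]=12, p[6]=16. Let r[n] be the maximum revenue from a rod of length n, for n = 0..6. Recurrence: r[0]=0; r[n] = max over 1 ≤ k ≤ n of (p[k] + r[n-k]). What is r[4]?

   n    0    1    2    3    4    5    6
r[n]    0    4    8   12   16   20   24

16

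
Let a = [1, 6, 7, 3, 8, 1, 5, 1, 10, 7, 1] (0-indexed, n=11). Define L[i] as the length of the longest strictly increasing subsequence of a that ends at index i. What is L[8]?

   i    0    1    2    3    4    5    6    7    8    9   10
a[i]    1    6    7    3    8    1    5    1   10    7    1
L[i]    1    2    3    2    4    1    3    1    5    4    1

5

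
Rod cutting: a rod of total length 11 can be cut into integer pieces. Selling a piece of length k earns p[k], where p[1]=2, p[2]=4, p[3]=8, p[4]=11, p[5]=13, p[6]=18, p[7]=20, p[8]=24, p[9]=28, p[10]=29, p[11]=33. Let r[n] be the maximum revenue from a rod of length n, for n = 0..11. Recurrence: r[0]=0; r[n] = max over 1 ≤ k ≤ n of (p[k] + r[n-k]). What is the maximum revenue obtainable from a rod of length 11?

33

   n    0    1    2    3    4    5    6    7    8    9   10   11
r[n]    0    2    4    8   11   13   18   20   24   28   30   33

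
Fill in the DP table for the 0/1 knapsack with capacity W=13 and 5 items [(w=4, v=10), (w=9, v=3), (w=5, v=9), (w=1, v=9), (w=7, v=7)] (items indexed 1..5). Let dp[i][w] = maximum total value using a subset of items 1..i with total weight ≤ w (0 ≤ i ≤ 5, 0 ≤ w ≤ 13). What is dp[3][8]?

i\w   0   1   2   3   4   5   6   7   8   9  10  11  12  13
  0   0   0   0   0   0   0   0   0   0   0   0   0   0   0
  1   0   0   0   0  10  10  10  10  10  10  10  10  10  10
  2   0   0   0   0  10  10  10  10  10  10  10  10  10  13
  3   0   0   0   0  10  10  10  10  10  19  19  19  19  19
  4   0   9   9   9  10  19  19  19  19  19  28  28  28  28
  5   0   9   9   9  10  19  19  19  19  19  28  28  28  28

10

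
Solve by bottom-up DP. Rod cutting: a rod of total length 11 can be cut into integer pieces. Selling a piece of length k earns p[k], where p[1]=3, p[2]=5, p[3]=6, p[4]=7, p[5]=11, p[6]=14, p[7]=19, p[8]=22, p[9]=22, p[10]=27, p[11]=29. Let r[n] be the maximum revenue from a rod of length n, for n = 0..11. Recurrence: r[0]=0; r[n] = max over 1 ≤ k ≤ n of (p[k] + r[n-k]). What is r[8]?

   n    0    1    2    3    4    5    6    7    8    9   10   11
r[n]    0    3    6    9   12   15   18   21   24   27   30   33

24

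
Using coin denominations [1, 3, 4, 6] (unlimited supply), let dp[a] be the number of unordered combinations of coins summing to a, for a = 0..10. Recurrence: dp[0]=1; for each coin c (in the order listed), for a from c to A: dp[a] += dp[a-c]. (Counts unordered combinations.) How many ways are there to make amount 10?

11

after  coin     0     1     2     3     4     5     6     7     8     9    10
          1     1     1     1     1     1     1     1     1     1     1     1
          3     1     1     1     2     2     2     3     3     3     4     4
          4     1     1     1     2     3     3     4     5     6     7     8
          6     1     1     1     2     3     3     5     6     7     9    11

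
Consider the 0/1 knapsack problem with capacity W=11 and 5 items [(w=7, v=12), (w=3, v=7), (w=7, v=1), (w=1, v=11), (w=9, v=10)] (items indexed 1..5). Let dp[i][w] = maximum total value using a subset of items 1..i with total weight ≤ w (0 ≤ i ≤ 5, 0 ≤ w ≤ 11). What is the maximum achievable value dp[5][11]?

i\w   0   1   2   3   4   5   6   7   8   9  10  11
  0   0   0   0   0   0   0   0   0   0   0   0   0
  1   0   0   0   0   0   0   0  12  12  12  12  12
  2   0   0   0   7   7   7   7  12  12  12  19  19
  3   0   0   0   7   7   7   7  12  12  12  19  19
  4   0  11  11  11  18  18  18  18  23  23  23  30
  5   0  11  11  11  18  18  18  18  23  23  23  30

30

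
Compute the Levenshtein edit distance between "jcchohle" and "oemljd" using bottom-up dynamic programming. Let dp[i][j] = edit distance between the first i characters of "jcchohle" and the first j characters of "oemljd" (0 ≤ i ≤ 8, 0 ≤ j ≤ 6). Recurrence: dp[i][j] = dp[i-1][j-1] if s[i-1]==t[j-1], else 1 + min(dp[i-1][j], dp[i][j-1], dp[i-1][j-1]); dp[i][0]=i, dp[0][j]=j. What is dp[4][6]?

6

   ''  o  e  m  l  j  d
''  0  1  2  3  4  5  6
 j  1  1  2  3  4  4  5
 c  2  2  2  3  4  5  5
 c  3  3  3  3  4  5  6
 h  4  4  4  4  4  5  6
 o  5  4  5  5  5  5  6
 h  6  5  5  6  6  6  6
 l  7  6  6  6  6  7  7
 e  8  7  6  7  7  7  8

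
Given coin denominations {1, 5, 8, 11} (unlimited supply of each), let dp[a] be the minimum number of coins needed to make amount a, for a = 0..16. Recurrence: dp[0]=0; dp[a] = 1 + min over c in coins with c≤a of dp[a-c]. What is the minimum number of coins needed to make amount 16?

 a  0  1  2  3  4  5  6  7  8  9 10 11 12 13 14 15 16
dp  0  1  2  3  4  1  2  3  1  2  2  1  2  2  3  3  2

2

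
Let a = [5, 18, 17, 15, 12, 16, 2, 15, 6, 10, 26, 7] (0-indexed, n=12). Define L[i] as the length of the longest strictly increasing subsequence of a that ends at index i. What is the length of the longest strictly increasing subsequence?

4

   i    0    1    2    3    4    5    6    7    8    9   10   11
a[i]    5   18   17   15   12   16    2   15    6   10   26    7
L[i]    1    2    2    2    2    3    1    3    2    3    4    3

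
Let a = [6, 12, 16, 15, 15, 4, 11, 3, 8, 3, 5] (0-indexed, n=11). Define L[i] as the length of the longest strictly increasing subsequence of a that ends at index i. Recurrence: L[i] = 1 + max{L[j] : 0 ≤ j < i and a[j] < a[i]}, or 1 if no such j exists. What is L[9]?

   i    0    1    2    3    4    5    6    7    8    9   10
a[i]    6   12   16   15   15    4   11    3    8    3    5
L[i]    1    2    3    3    3    1    2    1    2    1    2

1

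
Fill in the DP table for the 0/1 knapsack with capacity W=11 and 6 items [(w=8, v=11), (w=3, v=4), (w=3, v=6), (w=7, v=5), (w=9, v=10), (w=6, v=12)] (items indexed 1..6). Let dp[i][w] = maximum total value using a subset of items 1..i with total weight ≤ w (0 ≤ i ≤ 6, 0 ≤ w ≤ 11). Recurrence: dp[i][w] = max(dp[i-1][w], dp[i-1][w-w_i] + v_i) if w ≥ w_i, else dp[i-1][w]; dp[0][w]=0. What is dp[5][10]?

11

i\w   0   1   2   3   4   5   6   7   8   9  10  11
  0   0   0   0   0   0   0   0   0   0   0   0   0
  1   0   0   0   0   0   0   0   0  11  11  11  11
  2   0   0   0   4   4   4   4   4  11  11  11  15
  3   0   0   0   6   6   6  10  10  11  11  11  17
  4   0   0   0   6   6   6  10  10  11  11  11  17
  5   0   0   0   6   6   6  10  10  11  11  11  17
  6   0   0   0   6   6   6  12  12  12  18  18  18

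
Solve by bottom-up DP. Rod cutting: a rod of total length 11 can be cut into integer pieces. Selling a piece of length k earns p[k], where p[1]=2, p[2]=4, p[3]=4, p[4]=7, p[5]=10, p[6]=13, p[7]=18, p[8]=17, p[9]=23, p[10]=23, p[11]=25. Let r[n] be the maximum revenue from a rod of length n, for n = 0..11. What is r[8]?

20

   n    0    1    2    3    4    5    6    7    8    9   10   11
r[n]    0    2    4    6    8   10   13   18   20   23   25   27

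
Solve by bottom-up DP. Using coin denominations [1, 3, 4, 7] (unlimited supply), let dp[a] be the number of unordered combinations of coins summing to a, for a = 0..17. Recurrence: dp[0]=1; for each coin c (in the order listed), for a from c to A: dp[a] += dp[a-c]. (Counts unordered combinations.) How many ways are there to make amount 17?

after  coin     0     1     2     3     4     5     6     7     8     9    10    11    12    13    14    15    16    17
          1     1     1     1     1     1     1     1     1     1     1     1     1     1     1     1     1     1     1
          3     1     1     1     2     2     2     3     3     3     4     4     4     5     5     5     6     6     6
          4     1     1     1     2     3     3     4     5     6     7     8     9    11    12    13    15    17    18
          7     1     1     1     2     3     3     4     6     7     8    10    12    14    16    19    22    25    28

28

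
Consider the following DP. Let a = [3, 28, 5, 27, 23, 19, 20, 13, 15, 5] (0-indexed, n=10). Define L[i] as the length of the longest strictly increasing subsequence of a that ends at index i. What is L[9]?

2

   i    0    1    2    3    4    5    6    7    8    9
a[i]    3   28    5   27   23   19   20   13   15    5
L[i]    1    2    2    3    3    3    4    3    4    2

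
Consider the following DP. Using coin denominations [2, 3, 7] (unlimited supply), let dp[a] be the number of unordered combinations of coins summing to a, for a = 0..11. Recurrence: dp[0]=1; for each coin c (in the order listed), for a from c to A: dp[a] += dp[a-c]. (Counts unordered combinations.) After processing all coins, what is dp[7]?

after  coin     0     1     2     3     4     5     6     7     8     9    10    11
          2     1     0     1     0     1     0     1     0     1     0     1     0
          3     1     0     1     1     1     1     2     1     2     2     2     2
          7     1     0     1     1     1     1     2     2     2     3     3     3

2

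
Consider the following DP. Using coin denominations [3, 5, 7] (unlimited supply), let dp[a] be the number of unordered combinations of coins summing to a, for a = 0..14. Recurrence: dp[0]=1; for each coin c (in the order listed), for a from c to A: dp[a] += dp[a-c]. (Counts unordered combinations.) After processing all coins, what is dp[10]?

2

after  coin     0     1     2     3     4     5     6     7     8     9    10    11    12    13    14
          3     1     0     0     1     0     0     1     0     0     1     0     0     1     0     0
          5     1     0     0     1     0     1     1     0     1     1     1     1     1     1     1
          7     1     0     0     1     0     1     1     1     1     1     2     1     2     2     2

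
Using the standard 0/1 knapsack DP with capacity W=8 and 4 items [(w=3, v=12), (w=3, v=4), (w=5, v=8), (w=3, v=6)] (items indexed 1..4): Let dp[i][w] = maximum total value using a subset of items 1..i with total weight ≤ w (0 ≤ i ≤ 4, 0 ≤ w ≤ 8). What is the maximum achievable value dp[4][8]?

i\w   0   1   2   3   4   5   6   7   8
  0   0   0   0   0   0   0   0   0   0
  1   0   0   0  12  12  12  12  12  12
  2   0   0   0  12  12  12  16  16  16
  3   0   0   0  12  12  12  16  16  20
  4   0   0   0  12  12  12  18  18  20

20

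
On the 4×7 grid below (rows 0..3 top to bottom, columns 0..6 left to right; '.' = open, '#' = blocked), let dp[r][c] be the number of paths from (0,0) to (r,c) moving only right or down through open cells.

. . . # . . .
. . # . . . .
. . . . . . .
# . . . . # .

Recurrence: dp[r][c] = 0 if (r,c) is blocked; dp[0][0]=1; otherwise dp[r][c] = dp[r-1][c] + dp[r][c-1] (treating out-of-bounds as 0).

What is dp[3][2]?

6

r\c   0   1   2   3   4   5   6
  0   1   1   1   0   0   0   0
  1   1   2   0   0   0   0   0
  2   1   3   3   3   3   3   3
  3   0   3   6   9  12   0   3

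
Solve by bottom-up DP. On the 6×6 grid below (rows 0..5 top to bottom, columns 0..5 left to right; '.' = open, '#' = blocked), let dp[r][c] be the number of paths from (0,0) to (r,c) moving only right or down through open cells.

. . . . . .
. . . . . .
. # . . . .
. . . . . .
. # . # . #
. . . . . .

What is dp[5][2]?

r\c   0   1   2   3   4   5
  0   1   1   1   1   1   1
  1   1   2   3   4   5   6
  2   1   0   3   7  12  18
  3   1   1   4  11  23  41
  4   1   0   4   0  23   0
  5   1   1   5   5  28  28

5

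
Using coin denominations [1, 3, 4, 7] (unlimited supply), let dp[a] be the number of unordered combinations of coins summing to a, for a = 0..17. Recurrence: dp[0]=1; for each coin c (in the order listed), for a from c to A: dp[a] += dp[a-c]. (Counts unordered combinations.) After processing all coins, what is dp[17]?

28

after  coin     0     1     2     3     4     5     6     7     8     9    10    11    12    13    14    15    16    17
          1     1     1     1     1     1     1     1     1     1     1     1     1     1     1     1     1     1     1
          3     1     1     1     2     2     2     3     3     3     4     4     4     5     5     5     6     6     6
          4     1     1     1     2     3     3     4     5     6     7     8     9    11    12    13    15    17    18
          7     1     1     1     2     3     3     4     6     7     8    10    12    14    16    19    22    25    28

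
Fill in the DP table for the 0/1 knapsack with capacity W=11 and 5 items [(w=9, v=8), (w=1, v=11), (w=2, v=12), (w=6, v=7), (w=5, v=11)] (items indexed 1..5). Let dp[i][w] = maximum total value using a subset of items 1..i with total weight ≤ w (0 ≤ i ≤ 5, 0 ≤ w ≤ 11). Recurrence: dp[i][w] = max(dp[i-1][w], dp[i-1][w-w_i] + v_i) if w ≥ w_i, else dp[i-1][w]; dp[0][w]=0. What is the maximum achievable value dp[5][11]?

i\w   0   1   2   3   4   5   6   7   8   9  10  11
  0   0   0   0   0   0   0   0   0   0   0   0   0
  1   0   0   0   0   0   0   0   0   0   8   8   8
  2   0  11  11  11  11  11  11  11  11  11  19  19
  3   0  11  12  23  23  23  23  23  23  23  23  23
  4   0  11  12  23  23  23  23  23  23  30  30  30
  5   0  11  12  23  23  23  23  23  34  34  34  34

34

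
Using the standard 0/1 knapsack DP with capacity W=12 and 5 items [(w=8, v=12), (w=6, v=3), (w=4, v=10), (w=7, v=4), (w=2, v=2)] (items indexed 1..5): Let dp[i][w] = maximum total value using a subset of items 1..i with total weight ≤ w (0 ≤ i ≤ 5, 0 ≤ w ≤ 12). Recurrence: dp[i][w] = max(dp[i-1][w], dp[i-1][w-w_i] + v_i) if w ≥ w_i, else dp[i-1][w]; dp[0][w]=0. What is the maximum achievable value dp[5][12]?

i\w   0   1   2   3   4   5   6   7   8   9  10  11  12
  0   0   0   0   0   0   0   0   0   0   0   0   0   0
  1   0   0   0   0   0   0   0   0  12  12  12  12  12
  2   0   0   0   0   0   0   3   3  12  12  12  12  12
  3   0   0   0   0  10  10  10  10  12  12  13  13  22
  4   0   0   0   0  10  10  10  10  12  12  13  14  22
  5   0   0   2   2  10  10  12  12  12  12  14  14  22

22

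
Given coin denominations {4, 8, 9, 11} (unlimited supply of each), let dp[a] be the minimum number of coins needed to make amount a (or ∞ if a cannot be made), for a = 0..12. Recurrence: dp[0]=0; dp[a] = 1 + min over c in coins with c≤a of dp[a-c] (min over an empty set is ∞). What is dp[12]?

 a  0  1  2  3  4  5  6  7  8  9 10 11 12
dp  0  -  -  -  1  -  -  -  1  1  -  1  2
(- denotes ∞ / unreachable)

2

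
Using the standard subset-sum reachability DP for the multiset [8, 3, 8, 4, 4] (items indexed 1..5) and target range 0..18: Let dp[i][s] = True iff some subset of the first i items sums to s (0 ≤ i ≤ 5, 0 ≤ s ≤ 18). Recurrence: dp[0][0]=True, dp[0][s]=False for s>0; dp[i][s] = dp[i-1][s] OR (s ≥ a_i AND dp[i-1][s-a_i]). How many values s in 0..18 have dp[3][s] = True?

i\s   0   1   2   3   4   5   6   7   8   9  10  11  12  13  14  15  16  17  18
  0   T   F   F   F   F   F   F   F   F   F   F   F   F   F   F   F   F   F   F
  1   T   F   F   F   F   F   F   F   T   F   F   F   F   F   F   F   F   F   F
  2   T   F   F   T   F   F   F   F   T   F   F   T   F   F   F   F   F   F   F
  3   T   F   F   T   F   F   F   F   T   F   F   T   F   F   F   F   T   F   F
  4   T   F   F   T   T   F   F   T   T   F   F   T   T   F   F   T   T   F   F
  5   T   F   F   T   T   F   F   T   T   F   F   T   T   F   F   T   T   F   F

5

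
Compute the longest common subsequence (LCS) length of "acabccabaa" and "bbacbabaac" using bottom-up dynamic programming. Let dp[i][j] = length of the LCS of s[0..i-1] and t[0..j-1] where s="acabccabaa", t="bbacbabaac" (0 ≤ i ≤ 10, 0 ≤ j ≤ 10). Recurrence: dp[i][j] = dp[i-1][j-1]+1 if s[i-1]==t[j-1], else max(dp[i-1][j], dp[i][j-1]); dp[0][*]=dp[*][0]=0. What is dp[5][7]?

   ''  b  b  a  c  b  a  b  a  a  c
''  0  0  0  0  0  0  0  0  0  0  0
 a  0  0  0  1  1  1  1  1  1  1  1
 c  0  0  0  1  2  2  2  2  2  2  2
 a  0  0  0  1  2  2  3  3  3  3  3
 b  0  1  1  1  2  3  3  4  4  4  4
 c  0  1  1  1  2  3  3  4  4  4  5
 c  0  1  1  1  2  3  3  4  4  4  5
 a  0  1  1  2  2  3  4  4  5  5  5
 b  0  1  2  2  2  3  4  5  5  5  5
 a  0  1  2  3  3  3  4  5  6  6  6
 a  0  1  2  3  3  3  4  5  6  7  7

4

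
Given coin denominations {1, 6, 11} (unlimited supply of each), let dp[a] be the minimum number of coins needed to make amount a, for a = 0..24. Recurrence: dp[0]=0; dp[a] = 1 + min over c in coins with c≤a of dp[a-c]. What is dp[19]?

4

 a  0  1  2  3  4  5  6  7  8  9 10 11 12 13 14 15 16 17 18 19 20 21 22 23 24
dp  0  1  2  3  4  5  1  2  3  4  5  1  2  3  4  5  6  2  3  4  5  6  2  3  4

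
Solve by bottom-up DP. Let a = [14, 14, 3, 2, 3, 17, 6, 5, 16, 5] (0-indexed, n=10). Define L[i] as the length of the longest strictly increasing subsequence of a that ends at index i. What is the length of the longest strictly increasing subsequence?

4

   i    0    1    2    3    4    5    6    7    8    9
a[i]   14   14    3    2    3   17    6    5   16    5
L[i]    1    1    1    1    2    3    3    3    4    3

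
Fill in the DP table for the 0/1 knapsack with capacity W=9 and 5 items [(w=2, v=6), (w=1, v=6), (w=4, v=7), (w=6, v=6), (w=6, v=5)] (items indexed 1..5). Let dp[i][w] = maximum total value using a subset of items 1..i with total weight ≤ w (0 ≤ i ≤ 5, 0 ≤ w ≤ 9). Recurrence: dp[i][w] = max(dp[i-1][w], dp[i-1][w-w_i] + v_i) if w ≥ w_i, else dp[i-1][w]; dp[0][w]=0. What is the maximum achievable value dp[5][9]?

i\w   0   1   2   3   4   5   6   7   8   9
  0   0   0   0   0   0   0   0   0   0   0
  1   0   0   6   6   6   6   6   6   6   6
  2   0   6   6  12  12  12  12  12  12  12
  3   0   6   6  12  12  13  13  19  19  19
  4   0   6   6  12  12  13  13  19  19  19
  5   0   6   6  12  12  13  13  19  19  19

19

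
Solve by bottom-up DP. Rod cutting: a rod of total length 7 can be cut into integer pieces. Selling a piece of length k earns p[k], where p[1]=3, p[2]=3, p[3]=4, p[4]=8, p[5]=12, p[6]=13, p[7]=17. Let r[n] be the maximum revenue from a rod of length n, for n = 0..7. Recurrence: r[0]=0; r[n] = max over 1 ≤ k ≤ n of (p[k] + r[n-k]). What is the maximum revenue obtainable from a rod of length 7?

   n    0    1    2    3    4    5    6    7
r[n]    0    3    6    9   12   15   18   21

21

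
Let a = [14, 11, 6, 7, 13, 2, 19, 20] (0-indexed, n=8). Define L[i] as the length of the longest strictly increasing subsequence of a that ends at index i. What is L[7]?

   i    0    1    2    3    4    5    6    7
a[i]   14   11    6    7   13    2   19   20
L[i]    1    1    1    2    3    1    4    5

5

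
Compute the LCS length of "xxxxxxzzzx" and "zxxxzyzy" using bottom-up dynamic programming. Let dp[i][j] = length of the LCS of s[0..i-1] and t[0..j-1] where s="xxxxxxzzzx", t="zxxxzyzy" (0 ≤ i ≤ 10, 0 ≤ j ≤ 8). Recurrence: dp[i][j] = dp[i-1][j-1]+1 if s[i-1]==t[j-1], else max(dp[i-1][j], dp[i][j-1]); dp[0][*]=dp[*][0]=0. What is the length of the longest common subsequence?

5

   ''  z  x  x  x  z  y  z  y
''  0  0  0  0  0  0  0  0  0
 x  0  0  1  1  1  1  1  1  1
 x  0  0  1  2  2  2  2  2  2
 x  0  0  1  2  3  3  3  3  3
 x  0  0  1  2  3  3  3  3  3
 x  0  0  1  2  3  3  3  3  3
 x  0  0  1  2  3  3  3  3  3
 z  0  1  1  2  3  4  4  4  4
 z  0  1  1  2  3  4  4  5  5
 z  0  1  1  2  3  4  4  5  5
 x  0  1  2  2  3  4  4  5  5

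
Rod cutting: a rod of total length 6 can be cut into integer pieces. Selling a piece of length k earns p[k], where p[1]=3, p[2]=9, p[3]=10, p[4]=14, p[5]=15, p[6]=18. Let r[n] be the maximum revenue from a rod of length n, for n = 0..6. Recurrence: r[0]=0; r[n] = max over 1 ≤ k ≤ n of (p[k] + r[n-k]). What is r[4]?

   n    0    1    2    3    4    5    6
r[n]    0    3    9   12   18   21   27

18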